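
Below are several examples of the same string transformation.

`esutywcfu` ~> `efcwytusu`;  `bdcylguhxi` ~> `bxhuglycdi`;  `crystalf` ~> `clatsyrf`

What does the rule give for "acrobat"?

aaborct

The pattern: swap the first and last characters, then reverse the string.
"acrobat" → "tcrobaa" → "aaborct".
(Check on "crystalf": → "frystalc" → "clatsyrf" ✓)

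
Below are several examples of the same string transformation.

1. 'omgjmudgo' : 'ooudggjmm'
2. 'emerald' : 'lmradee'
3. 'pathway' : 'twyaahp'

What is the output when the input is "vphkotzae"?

In each case the input is transformed by: sort the characters into alphabetical order, then move the last 3 characters to the front (rotate right by 3).
Starting from "vphkotzae": after the first operation, "aehkoptvz"; after the second, "tvzaehkop".

tvzaehkop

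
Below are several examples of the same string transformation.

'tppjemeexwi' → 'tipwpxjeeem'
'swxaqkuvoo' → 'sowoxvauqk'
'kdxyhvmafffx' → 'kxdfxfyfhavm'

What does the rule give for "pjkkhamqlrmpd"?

pdjpkmkrhlaqm

Rule — take characters alternately from the front and the back (1st, last, 2nd, 2nd-last, ...).
For "pjkkhamqlrmpd" the result is "pdjpkmkrhlaqm".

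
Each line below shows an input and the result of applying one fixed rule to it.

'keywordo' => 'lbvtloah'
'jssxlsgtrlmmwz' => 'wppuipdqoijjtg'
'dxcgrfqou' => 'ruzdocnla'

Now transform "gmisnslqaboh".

The pattern: shift every letter 3 places backward in the alphabet (wrapping around), then swap the first and last characters.
Working it through for "gmisnslqaboh": intermediate "djfpkpinxyle", final "ejfpkpinxyld".

ejfpkpinxyld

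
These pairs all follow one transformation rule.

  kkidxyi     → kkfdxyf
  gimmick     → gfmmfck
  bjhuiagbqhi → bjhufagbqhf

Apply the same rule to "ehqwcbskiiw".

The pattern: replace every "i" with "f".
For "ehqwcbskiiw" the result is "ehqwcbskffw".

ehqwcbskffw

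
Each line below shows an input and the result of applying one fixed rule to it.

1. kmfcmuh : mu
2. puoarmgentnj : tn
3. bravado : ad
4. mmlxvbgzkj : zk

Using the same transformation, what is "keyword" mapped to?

Rule — move the last 3 characters to the front (rotate right by 3), then keep only the first 2 characters.
Applying both steps to "keyword": "ordkeyw", then "or".

or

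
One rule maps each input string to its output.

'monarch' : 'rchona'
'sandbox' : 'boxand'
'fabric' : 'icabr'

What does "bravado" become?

Looking at the pairs, the operation is to delete the first character, then move the first 3 characters to the end (rotate left by 3).
Applying that to "bravado" gives "adorav".

adorav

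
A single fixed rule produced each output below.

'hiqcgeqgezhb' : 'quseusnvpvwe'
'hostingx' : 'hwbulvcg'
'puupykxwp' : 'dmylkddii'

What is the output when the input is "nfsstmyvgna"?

Rule — shift every letter 12 places backward in the alphabet (wrapping around), then move the first 3 characters to the end (rotate left by 3).
For "nfsstmyvgna" the result is "ghamjubobtg".
(Check on "hiqcgeqgezhb": → "vwequseusnvp" → "quseusnvpvwe" ✓)

ghamjubobtg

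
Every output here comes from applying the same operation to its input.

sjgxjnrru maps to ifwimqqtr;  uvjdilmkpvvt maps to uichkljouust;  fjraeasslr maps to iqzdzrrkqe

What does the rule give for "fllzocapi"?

The pattern: move the first character to the end, then shift every letter 1 place backward in the alphabet (wrapping around).
Applying both steps to "fllzocapi": "llzocapif", then "kkynbzohe".

kkynbzohe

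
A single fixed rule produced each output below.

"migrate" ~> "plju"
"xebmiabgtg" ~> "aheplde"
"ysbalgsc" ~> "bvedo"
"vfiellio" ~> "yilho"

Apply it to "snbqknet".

What's happening: delete the last 3 characters, then shift every letter 3 places forward in the alphabet (wrapping around).
"snbqknet" → "vqetn".

vqetn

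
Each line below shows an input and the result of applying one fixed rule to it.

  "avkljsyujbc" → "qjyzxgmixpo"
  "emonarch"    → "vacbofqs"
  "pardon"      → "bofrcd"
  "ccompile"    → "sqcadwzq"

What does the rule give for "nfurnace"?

Rule — shift every letter 12 places backward in the alphabet (wrapping around), then swap the first and last characters.
For "nfurnace", step one produces "btifboqs"; step two turns that into "stifboqb".
(Check on "avkljsyujbc": → "ojyzxgmixpq" → "qjyzxgmixpo" ✓)

stifboqb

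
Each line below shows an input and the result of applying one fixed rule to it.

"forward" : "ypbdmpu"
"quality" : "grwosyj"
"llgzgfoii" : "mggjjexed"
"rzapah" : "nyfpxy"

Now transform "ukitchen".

fclsigra

Each output is the input with this applied: shift every letter 2 places backward in the alphabet (wrapping around), then move the last 3 characters to the front (rotate right by 3).
For "ukitchen", step one produces "sigrafcl"; step two turns that into "fclsigra".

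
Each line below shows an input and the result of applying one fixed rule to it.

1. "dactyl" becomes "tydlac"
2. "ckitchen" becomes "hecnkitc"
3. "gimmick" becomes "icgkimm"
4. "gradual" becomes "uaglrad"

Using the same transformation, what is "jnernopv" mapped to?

What's happening: swap the first and last characters, then move the last 3 characters to the front (rotate right by 3).
On "jnernopv": the first step gives "vnernopj", and the second then gives "opjvnern".

opjvnern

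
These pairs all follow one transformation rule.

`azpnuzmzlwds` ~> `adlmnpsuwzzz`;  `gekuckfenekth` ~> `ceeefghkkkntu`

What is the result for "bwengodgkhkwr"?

The pattern: sort the characters into alphabetical order.
Applying that to "bwengodgkhkwr" gives "bdegghkknorww".

bdegghkknorww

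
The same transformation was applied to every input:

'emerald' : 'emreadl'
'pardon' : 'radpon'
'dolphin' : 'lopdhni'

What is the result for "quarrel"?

aurqrle

What's happening: move the first 2 characters to the end (rotate left by 2), then take characters alternately from the front and the back (1st, last, 2nd, 2nd-last, ...).
On "quarrel": the first step gives "arrelqu", and the second then gives "aurqrle".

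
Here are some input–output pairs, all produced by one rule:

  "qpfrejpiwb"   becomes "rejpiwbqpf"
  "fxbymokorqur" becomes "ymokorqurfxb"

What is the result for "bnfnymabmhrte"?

Rule — move the first 3 characters to the end (rotate left by 3).
Doing the same to "bnfnymabmhrte": "nymabmhrtebnf".

nymabmhrtebnf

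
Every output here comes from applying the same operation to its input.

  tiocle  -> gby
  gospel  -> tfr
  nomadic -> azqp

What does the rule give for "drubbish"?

The rule is to keep every other character starting from the first (positions 1st, 3rd, 5th, ...), then shift every letter 13 places forward in the alphabet (wrapping around) — i.e. ROT13.
Working it through for "drubbish": intermediate "dubs", final "qhof".

qhof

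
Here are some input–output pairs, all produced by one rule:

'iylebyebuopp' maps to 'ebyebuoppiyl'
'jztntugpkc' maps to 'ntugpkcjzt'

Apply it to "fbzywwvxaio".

What's happening: move the first 3 characters to the end (rotate left by 3).
On "fbzywwvxaio" that produces "ywwvxaiofbz".

ywwvxaiofbz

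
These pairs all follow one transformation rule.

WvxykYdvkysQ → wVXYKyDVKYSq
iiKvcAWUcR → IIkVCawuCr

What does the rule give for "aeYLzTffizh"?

AEylZtFFIZH

The rule is to flip the case of every letter.
On "aeYLzTffizh" that produces "AEylZtFFIZH".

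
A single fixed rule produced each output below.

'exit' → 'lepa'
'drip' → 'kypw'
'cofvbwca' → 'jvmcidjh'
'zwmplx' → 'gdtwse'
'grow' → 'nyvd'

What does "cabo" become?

jhiv

Rule — shift every letter 7 places forward in the alphabet (wrapping around).
On "cabo" that produces "jhiv".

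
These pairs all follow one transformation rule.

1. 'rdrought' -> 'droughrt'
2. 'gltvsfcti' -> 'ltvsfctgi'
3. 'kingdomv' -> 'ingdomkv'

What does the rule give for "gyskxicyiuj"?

In each case the input is transformed by: swap the first and last characters, then move the first character to the end.
"gyskxicyiuj" → "jyskxicyiug" → "yskxicyiugj".

yskxicyiugj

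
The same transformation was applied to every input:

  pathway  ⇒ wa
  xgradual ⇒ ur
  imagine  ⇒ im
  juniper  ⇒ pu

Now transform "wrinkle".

kr

The pattern: reverse the string, then keep one character in every 3, starting at position 3 (positions 3rd, 6th, 9th, ...).
Working it through for "wrinkle": intermediate "elknirw", final "kr".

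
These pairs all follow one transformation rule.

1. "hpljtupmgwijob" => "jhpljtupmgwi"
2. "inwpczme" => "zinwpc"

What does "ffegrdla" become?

dffegr

Looking at the pairs, the operation is to delete the last 2 characters, then move the last character to the front.
Working it through for "ffegrdla": intermediate "ffegrd", final "dffegr".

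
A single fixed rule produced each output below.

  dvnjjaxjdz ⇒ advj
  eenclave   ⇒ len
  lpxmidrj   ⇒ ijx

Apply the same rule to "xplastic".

scl

What's happening: swap the front and back halves of the string, then keep one character in every 3, starting at position 1 (positions 1st, 4th, 7th, ...).
On "xplastic": the first step gives "sticxpla", and the second then gives "scl".
(Check on "dvnjjaxjdz": → "axjdzdvnjj" → "advj" ✓)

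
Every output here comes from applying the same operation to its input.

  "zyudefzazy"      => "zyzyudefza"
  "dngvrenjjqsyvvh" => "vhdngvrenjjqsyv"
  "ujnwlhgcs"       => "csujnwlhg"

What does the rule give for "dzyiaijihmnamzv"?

zvdzyiaijihmnam

The transformation: move the last 2 characters to the front (rotate right by 2).
"dzyiaijihmnamzv" → "zvdzyiaijihmnam".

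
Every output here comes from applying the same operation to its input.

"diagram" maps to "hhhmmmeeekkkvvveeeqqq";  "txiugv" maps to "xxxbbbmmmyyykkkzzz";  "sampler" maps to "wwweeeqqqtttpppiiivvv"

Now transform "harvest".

llleeevvvzzziiiwwwxxx

Each output is the input with this applied: repeat every character 3 times, then shift every letter 4 places forward in the alphabet (wrapping around).
For "harvest", step one produces "hhhaaarrrvvveeesssttt"; step two turns that into "llleeevvvzzziiiwwwxxx".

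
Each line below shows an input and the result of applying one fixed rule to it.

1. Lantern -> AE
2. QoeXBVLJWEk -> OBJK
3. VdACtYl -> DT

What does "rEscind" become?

EI

Each output is the input with this applied: keep one character in every 3, starting at position 2 (positions 2nd, 5th, 8th, ...), then convert every letter to uppercase.
"rEscind" → "EI".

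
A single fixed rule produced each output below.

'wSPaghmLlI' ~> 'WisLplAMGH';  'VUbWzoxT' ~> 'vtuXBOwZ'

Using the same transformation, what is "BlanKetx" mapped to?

In each case the input is transformed by: flip the case of every letter, then take characters alternately from the front and the back (1st, last, 2nd, 2nd-last, ...).
On "BlanKetx": the first step gives "bLANkETX", and the second then gives "bXLTAENk".

bXLTAENk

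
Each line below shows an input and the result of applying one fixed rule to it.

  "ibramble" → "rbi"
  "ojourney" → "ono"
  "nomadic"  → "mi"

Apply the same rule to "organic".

gi

Each output is the input with this applied: move the first character to the end, then keep one character in every 3, starting at position 2 (positions 2nd, 5th, 8th, ...).
Starting from "organic": after the first operation, "rganico"; after the second, "gi".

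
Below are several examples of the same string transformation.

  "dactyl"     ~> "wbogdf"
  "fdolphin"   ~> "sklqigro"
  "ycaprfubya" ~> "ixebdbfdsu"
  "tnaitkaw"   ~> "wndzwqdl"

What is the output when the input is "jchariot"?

The rule is to shift every letter 3 places forward in the alphabet (wrapping around), then swap the front and back halves of the string.
"jchariot" → "ulrwmfkd".

ulrwmfkd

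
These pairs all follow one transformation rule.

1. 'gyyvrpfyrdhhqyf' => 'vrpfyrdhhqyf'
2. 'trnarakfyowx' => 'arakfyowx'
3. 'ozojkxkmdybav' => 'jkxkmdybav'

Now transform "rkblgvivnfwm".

Rule — delete the first 3 characters.
"rkblgvivnfwm" → "lgvivnfwm".

lgvivnfwm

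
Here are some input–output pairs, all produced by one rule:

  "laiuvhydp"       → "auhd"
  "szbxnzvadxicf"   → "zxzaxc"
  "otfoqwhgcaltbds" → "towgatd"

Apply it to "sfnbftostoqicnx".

In each case the input is transformed by: keep every other character starting from the second (positions 2nd, 4th, 6th, ...).
So "sfnbftostoqicnx" becomes "fbtsoin".

fbtsoin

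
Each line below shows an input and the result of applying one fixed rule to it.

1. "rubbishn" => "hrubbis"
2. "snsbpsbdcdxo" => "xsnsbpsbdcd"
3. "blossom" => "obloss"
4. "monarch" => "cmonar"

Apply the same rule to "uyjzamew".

euyjzam

In each case the input is transformed by: delete the last character, then move the last character to the front.
Starting from "uyjzamew": after the first operation, "uyjzame"; after the second, "euyjzam".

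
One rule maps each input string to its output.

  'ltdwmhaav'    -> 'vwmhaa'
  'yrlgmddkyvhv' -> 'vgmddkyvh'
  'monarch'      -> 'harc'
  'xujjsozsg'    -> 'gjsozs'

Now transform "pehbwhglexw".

wbwhglex

What's happening: delete the first 3 characters, then move the last character to the front.
Working it through for "pehbwhglexw": intermediate "bwhglexw", final "wbwhglex".
(Check on "xujjsozsg": → "jsozsg" → "gjsozs" ✓)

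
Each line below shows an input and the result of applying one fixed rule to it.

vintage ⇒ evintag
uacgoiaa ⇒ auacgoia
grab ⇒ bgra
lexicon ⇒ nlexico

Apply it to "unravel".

lunrave

The rule is to move the last character to the front.
For "unravel" the result is "lunrave".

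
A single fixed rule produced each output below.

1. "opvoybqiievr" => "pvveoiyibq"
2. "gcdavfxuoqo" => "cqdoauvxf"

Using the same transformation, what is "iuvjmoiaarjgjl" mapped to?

ujvgjjmroaia

In each case the input is transformed by: take characters alternately from the front and the back (1st, last, 2nd, 2nd-last, ...), then delete the first 2 characters.
For "iuvjmoiaarjgjl" the result is "ujvgjjmroaia".
(Check on "gcdavfxuoqo": → "gocqdoauvxf" → "cqdoauvxf" ✓)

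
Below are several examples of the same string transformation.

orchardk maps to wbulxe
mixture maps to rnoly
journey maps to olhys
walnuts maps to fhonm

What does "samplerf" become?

The rule is to shift every letter 6 places backward in the alphabet (wrapping around), then delete the first 2 characters.
On "samplerf": the first step gives "mugjfylz", and the second then gives "gjfylz".
(Check on "mixture": → "gcrnoly" → "rnoly" ✓)

gjfylz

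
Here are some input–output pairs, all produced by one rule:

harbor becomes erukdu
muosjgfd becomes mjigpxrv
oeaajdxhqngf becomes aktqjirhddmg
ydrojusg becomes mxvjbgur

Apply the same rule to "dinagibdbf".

legeiglqdj

The transformation: swap the front and back halves of the string, then shift every letter 3 places forward in the alphabet (wrapping around).
Working it through for "dinagibdbf": intermediate "ibdbfdinag", final "legeiglqdj".
(Check on "ydrojusg": → "jusgydro" → "mxvjbgur" ✓)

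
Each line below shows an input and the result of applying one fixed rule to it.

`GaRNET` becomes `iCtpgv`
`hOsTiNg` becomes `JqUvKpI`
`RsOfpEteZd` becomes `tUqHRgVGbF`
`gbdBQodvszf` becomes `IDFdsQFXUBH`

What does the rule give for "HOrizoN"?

jqTKBQp

In each case the input is transformed by: shift every letter 2 places forward in the alphabet (wrapping around), then flip the case of every letter.
On "HOrizoN": the first step gives "JQtkbqP", and the second then gives "jqTKBQp".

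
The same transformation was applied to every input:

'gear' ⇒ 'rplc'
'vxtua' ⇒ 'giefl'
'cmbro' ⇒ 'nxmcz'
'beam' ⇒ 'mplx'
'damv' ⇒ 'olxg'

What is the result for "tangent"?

elyrpye

The rule is to shift every letter 11 places forward in the alphabet (wrapping around).
On "tangent" that produces "elyrpye".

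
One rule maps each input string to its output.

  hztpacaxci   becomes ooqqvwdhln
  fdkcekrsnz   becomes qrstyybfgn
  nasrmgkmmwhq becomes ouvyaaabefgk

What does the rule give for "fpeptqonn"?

stbbcddeh

In each case the input is transformed by: sort the characters into alphabetical order, then shift every letter 12 places backward in the alphabet (wrapping around).
Doing the same to "fpeptqonn": "stbbcddeh".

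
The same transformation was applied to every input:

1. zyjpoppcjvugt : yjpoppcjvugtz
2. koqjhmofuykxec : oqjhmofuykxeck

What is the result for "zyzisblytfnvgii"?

yzisblytfnvgiiz

Each output is the input with this applied: move the first character to the end.
Doing the same to "zyzisblytfnvgii": "yzisblytfnvgiiz".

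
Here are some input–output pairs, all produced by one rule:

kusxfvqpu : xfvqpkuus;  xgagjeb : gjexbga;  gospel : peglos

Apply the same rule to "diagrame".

The rule is to swap the first and last characters, then move the first 3 characters to the end (rotate left by 3).
For "diagrame" the result is "gramdeia".

gramdeia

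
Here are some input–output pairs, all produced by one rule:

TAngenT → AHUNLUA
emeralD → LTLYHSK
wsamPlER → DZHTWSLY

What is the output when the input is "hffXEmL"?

The transformation: shift every letter 7 places forward in the alphabet (wrapping around), then convert every letter to uppercase.
Working it through for "hffXEmL": intermediate "ommELtS", final "OMMELTS".

OMMELTS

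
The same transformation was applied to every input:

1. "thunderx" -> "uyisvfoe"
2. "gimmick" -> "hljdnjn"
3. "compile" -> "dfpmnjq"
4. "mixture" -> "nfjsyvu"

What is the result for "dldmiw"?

What's happening: shift every letter 1 place forward in the alphabet (wrapping around), then take characters alternately from the front and the back (1st, last, 2nd, 2nd-last, ...).
"dldmiw" → "emenjx" → "exmjen".

exmjen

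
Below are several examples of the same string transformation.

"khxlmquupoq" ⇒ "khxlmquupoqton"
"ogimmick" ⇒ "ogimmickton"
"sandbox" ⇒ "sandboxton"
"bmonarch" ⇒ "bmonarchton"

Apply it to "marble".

In each case the input is transformed by: append "ton".
Doing the same to "marble": "marbleton".

marbleton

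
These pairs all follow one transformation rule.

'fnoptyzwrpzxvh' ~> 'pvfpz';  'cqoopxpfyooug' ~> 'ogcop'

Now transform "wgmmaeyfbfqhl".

flwmy

Rule — keep one character in every 3, starting at position 1 (positions 1st, 4th, 7th, ...), then move the first 3 characters to the end (rotate left by 3).
For "wgmmaeyfbfqhl", step one produces "wmyfl"; step two turns that into "flwmy".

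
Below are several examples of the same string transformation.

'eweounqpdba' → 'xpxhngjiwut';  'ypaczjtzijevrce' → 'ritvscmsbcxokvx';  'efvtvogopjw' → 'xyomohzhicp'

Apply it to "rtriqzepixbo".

kmkbjsxibquh

The transformation: shift every letter 7 places backward in the alphabet (wrapping around).
"rtriqzepixbo" → "kmkbjsxibquh".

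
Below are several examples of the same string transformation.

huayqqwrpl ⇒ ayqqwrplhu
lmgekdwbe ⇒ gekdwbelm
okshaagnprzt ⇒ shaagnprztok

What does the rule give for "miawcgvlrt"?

awcgvlrtmi

Each output is the input with this applied: move the first 2 characters to the end (rotate left by 2).
For "miawcgvlrt" the result is "awcgvlrtmi".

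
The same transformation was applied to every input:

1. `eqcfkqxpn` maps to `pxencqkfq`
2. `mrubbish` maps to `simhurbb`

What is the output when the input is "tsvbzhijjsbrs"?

rbtsvszbihjjs

The rule is to move the last 3 characters to the front (rotate right by 3), then swap each adjacent pair of characters (1↔2, 3↔4, ...).
Working it through for "tsvbzhijjsbrs": intermediate "brstsvbzhijjs", final "rbtsvszbihjjs".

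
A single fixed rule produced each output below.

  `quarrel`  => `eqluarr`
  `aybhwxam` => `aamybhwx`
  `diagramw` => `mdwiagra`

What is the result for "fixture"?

Looking at the pairs, the operation is to swap the first and last characters, then move the last 2 characters to the front (rotate right by 2).
On "fixture": the first step gives "eixturf", and the second then gives "rfeixtu".

rfeixtu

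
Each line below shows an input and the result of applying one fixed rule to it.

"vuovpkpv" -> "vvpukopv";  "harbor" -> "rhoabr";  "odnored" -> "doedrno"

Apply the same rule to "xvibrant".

Each output is the input with this applied: reverse the string, then take characters alternately from the front and the back (1st, last, 2nd, 2nd-last, ...).
Applying that to "xvibrant" gives "txnvairb".

txnvairb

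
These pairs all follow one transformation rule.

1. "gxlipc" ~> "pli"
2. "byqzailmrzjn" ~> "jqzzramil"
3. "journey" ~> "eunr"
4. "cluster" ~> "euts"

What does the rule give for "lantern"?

rnet

What's happening: take characters alternately from the front and the back (1st, last, 2nd, 2nd-last, ...), then delete the first 3 characters.
Working it through for "lantern": intermediate "lnarnet", final "rnet".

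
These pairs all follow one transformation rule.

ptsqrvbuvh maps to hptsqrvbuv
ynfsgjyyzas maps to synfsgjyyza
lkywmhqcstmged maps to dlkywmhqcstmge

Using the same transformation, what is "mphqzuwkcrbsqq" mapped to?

qmphqzuwkcrbsq

The transformation: move the last character to the front.
For "mphqzuwkcrbsqq" the result is "qmphqzuwkcrbsq".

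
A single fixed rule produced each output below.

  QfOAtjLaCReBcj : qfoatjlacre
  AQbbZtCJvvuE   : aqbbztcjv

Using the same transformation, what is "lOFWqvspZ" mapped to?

The rule is to delete the last 3 characters, then convert every letter to lowercase.
For "lOFWqvspZ", step one produces "lOFWqv"; step two turns that into "lofwqv".

lofwqv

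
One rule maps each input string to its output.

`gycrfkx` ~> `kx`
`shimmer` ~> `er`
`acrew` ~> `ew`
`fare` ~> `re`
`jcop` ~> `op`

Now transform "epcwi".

The pattern: keep only the last 2 characters.
"epcwi" → "wi".

wi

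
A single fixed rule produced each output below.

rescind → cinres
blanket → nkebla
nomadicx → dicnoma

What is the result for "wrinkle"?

The transformation: delete the last character, then move the last 3 characters to the front (rotate right by 3).
Applying both steps to "wrinkle": "wrinkl", then "nklwri".

nklwri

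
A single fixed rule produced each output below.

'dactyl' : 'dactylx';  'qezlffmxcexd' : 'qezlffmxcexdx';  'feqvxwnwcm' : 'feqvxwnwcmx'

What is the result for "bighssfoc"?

In each case the input is transformed by: append "x".
So "bighssfoc" becomes "bighssfocx".

bighssfocx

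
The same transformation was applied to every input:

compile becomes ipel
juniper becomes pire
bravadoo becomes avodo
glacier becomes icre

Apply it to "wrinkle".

In each case the input is transformed by: delete the first 3 characters, then swap each adjacent pair of characters (1↔2, 3↔4, ...).
Doing the same to "wrinkle": "knel".

knel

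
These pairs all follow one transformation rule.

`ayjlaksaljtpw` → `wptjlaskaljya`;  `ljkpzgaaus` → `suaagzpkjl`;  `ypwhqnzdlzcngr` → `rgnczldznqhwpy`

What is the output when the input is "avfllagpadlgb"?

bgldapgallfva

What's happening: reverse the string.
So "avfllagpadlgb" becomes "bgldapgallfva".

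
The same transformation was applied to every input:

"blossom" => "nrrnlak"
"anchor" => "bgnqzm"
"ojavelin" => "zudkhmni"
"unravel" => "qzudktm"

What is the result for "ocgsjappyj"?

frizooxinb

The pattern: move the first 2 characters to the end (rotate left by 2), then shift every letter 1 place backward in the alphabet (wrapping around).
Applying both steps to "ocgsjappyj": "gsjappyjoc", then "frizooxinb".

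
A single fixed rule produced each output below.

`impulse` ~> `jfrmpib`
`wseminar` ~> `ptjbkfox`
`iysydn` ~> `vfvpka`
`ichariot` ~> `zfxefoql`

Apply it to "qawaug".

xnxtdr

The pattern: swap each adjacent pair of characters (1↔2, 3↔4, ...), then shift every letter 3 places backward in the alphabet (wrapping around).
Applying that to "qawaug" gives "xnxtdr".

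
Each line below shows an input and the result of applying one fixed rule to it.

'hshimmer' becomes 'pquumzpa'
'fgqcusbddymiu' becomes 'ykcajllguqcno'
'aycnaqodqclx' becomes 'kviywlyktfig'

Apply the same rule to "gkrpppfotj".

The transformation: move the first 2 characters to the end (rotate left by 2), then shift every letter 8 places forward in the alphabet (wrapping around).
On "gkrpppfotj": the first step gives "rpppfotjgk", and the second then gives "zxxxnwbros".
(Check on "fgqcusbddymiu": → "qcusbddymiufg" → "ykcajllguqcno" ✓)

zxxxnwbros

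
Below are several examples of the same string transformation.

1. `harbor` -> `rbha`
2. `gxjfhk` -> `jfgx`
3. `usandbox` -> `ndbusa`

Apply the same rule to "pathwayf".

hwapat

The transformation: delete the last 2 characters, then swap the front and back halves of the string.
Working it through for "pathwayf": intermediate "pathwa", final "hwapat".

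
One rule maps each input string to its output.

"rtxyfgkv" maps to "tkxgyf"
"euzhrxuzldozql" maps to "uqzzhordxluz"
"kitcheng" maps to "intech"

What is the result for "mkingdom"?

Each output is the input with this applied: take characters alternately from the front and the back (1st, last, 2nd, 2nd-last, ...), then delete the first 2 characters.
Applying that to "mkingdom" gives "koidng".

koidng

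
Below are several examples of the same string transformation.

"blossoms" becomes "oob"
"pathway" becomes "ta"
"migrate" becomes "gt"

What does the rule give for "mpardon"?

ao

The pattern: move the first character to the end, then keep one character in every 3, starting at position 2 (positions 2nd, 5th, 8th, ...).
Starting from "mpardon": after the first operation, "pardonm"; after the second, "ao".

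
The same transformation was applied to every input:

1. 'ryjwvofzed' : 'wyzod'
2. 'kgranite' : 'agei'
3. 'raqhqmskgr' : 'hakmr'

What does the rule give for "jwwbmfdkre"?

Each output is the input with this applied: keep every other character starting from the second (positions 2nd, 4th, 6th, ...), then swap each adjacent pair of characters (1↔2, 3↔4, ...).
Applying both steps to "jwwbmfdkre": "wbfke", then "bwkfe".

bwkfe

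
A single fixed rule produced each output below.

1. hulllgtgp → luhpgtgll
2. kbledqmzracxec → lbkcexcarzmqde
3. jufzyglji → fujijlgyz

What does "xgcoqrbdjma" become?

Each output is the input with this applied: reverse the string, then move the last 3 characters to the front (rotate right by 3).
Applying both steps to "xgcoqrbdjma": "amjdbrqocgx", then "cgxamjdbrqo".

cgxamjdbrqo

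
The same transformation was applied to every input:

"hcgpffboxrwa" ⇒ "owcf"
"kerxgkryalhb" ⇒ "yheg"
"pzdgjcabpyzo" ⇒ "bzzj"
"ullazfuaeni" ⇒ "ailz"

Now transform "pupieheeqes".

The rule is to keep one character in every 3, starting at position 2 (positions 2nd, 5th, 8th, ...), then move the first 2 characters to the end (rotate left by 2).
For "pupieheeqes", step one produces "uees"; step two turns that into "esue".

esue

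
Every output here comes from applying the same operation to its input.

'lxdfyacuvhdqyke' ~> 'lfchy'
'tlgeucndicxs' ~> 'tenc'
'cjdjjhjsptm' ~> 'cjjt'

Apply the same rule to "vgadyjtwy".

vdt

Each output is the input with this applied: keep one character in every 3, starting at position 1 (positions 1st, 4th, 7th, ...).
Applying that to "vgadyjtwy" gives "vdt".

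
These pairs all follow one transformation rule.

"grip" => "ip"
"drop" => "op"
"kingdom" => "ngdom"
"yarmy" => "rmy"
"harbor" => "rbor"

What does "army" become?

my

The transformation: delete the first 2 characters.
"army" → "my".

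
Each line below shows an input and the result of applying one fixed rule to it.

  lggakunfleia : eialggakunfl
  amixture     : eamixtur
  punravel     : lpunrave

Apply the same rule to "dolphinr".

rdolphin

Looking at the pairs, the operation is to move the first 3 characters to the end (rotate left by 3), then swap the front and back halves of the string.
Starting from "dolphinr": after the first operation, "phinrdol"; after the second, "rdolphin".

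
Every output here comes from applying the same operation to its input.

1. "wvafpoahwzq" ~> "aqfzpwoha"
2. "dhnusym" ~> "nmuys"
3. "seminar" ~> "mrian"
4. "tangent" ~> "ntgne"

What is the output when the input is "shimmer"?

Looking at the pairs, the operation is to delete the first 2 characters, then take characters alternately from the front and the back (1st, last, 2nd, 2nd-last, ...).
For "shimmer", step one produces "immer"; step two turns that into "irmem".
(Check on "wvafpoahwzq": → "afpoahwzq" → "aqfzpwoha" ✓)

irmem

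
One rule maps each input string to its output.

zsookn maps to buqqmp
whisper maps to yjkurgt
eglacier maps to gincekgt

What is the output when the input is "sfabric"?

uhcdtke

What's happening: shift every letter 2 places forward in the alphabet (wrapping around).
For "sfabric" the result is "uhcdtke".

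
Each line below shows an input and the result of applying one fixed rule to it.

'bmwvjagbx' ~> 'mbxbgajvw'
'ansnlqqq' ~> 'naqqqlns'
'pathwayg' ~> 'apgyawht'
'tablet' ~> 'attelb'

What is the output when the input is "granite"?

Each output is the input with this applied: move the first 2 characters to the end (rotate left by 2), then reverse the string.
"granite" → "anitegr" → "rgetina".

rgetina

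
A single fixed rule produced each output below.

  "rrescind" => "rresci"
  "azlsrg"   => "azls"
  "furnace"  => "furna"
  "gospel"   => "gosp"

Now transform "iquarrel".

The rule is to delete the last 2 characters.
On "iquarrel" that produces "iquarr".

iquarr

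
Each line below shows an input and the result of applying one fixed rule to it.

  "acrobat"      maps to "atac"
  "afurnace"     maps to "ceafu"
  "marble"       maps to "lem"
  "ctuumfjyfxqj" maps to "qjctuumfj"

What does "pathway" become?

Looking at the pairs, the operation is to move the last 2 characters to the front (rotate right by 2), then delete the last 3 characters.
For "pathway" the result is "aypa".

aypa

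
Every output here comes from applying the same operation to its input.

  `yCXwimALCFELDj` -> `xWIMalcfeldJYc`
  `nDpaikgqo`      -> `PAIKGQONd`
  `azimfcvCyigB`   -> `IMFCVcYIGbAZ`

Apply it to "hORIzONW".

What's happening: move the first 2 characters to the end (rotate left by 2), then flip the case of every letter.
"hORIzONW" → "RIzONWhO" → "riZonwHo".

riZonwHo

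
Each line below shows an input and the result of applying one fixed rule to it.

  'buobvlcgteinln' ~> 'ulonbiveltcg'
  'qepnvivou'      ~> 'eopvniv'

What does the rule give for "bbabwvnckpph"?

Rule — take characters alternately from the front and the back (1st, last, 2nd, 2nd-last, ...), then delete the first 2 characters.
Working it through for "bbabwvnckpph": intermediate "bhbpapbkwcvn", final "bpapbkwcvn".

bpapbkwcvn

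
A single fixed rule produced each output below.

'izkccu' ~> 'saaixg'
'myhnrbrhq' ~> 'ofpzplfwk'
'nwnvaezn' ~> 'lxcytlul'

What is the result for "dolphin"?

In each case the input is transformed by: reverse the string, then shift every letter 2 places backward in the alphabet (wrapping around).
On "dolphin": the first step gives "nihplod", and the second then gives "lgfnjmb".

lgfnjmb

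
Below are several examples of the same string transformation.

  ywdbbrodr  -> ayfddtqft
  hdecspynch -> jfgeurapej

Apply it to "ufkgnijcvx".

The pattern: shift every letter 2 places forward in the alphabet (wrapping around).
"ufkgnijcvx" → "whmipklexz".

whmipklexz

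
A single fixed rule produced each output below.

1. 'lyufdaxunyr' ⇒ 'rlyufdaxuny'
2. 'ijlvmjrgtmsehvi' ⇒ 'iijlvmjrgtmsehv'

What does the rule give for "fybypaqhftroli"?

Each output is the input with this applied: move the last character to the front.
On "fybypaqhftroli" that produces "ifybypaqhftrol".

ifybypaqhftrol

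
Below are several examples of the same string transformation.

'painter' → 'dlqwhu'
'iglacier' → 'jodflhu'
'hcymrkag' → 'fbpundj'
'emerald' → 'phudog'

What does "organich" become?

ujdqlfk

Rule — delete the first character, then shift every letter 3 places forward in the alphabet (wrapping around).
Applying both steps to "organich": "rganich", then "ujdqlfk".
(Check on "hcymrkag": → "cymrkag" → "fbpundj" ✓)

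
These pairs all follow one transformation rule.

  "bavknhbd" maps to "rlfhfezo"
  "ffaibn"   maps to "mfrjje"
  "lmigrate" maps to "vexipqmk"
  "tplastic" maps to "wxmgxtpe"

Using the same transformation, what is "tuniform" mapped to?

jsvqxyrm

Each output is the input with this applied: shift every letter 4 places forward in the alphabet (wrapping around), then swap the front and back halves of the string.
For "tuniform" the result is "jsvqxyrm".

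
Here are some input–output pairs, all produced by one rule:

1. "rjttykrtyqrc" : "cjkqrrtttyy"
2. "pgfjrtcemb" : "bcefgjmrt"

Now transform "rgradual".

Looking at the pairs, the operation is to delete the first character, then sort the characters into alphabetical order.
"rgradual" → "gradual" → "aadglru".

aadglru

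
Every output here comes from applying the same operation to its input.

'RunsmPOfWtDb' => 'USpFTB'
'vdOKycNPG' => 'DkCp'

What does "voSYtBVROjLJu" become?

Each output is the input with this applied: flip the case of every letter, then keep every other character starting from the second (positions 2nd, 4th, 6th, ...).
For "voSYtBVROjLJu", step one produces "VOsyTbvroJljU"; step two turns that into "OybrJj".

OybrJj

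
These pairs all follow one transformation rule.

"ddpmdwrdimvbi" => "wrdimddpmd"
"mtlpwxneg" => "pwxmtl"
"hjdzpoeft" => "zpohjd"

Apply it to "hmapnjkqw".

pnjhma

Rule — delete the last 3 characters, then swap the front and back halves of the string.
On "hmapnjkqw": the first step gives "hmapnj", and the second then gives "pnjhma".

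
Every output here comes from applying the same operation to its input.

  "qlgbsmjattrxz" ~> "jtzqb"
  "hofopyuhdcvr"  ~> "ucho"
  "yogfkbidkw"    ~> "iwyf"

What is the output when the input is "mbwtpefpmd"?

The transformation: keep one character in every 3, starting at position 1 (positions 1st, 4th, 7th, ...), then move the first 2 characters to the end (rotate left by 2).
On "mbwtpefpmd": the first step gives "mtfd", and the second then gives "fdmt".
(Check on "hofopyuhdcvr": → "houc" → "ucho" ✓)

fdmt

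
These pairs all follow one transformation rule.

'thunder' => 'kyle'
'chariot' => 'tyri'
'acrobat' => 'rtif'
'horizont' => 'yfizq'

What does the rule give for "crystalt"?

tipjk

Rule — shift every letter 9 places backward in the alphabet (wrapping around), then delete the last 3 characters.
"crystalt" → "tipjkrck" → "tipjk".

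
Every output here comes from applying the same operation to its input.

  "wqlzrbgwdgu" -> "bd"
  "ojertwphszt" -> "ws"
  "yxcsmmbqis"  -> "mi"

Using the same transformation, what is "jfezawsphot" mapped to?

The rule is to delete the first 3 characters, then keep one character in every 3, starting at position 3 (positions 3rd, 6th, 9th, ...).
So "jfezawsphot" becomes "wh".

wh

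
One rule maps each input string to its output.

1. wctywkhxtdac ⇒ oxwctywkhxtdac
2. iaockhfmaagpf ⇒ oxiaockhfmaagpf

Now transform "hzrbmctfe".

oxhzrbmctfe

In each case the input is transformed by: prepend "ox".
Applying that to "hzrbmctfe" gives "oxhzrbmctfe".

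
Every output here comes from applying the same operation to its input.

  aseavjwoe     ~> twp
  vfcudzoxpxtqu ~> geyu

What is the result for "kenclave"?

fmf

The transformation: shift every letter 1 place forward in the alphabet (wrapping around), then keep one character in every 3, starting at position 2 (positions 2nd, 5th, 8th, ...).
On "kenclave": the first step gives "lfodmbwf", and the second then gives "fmf".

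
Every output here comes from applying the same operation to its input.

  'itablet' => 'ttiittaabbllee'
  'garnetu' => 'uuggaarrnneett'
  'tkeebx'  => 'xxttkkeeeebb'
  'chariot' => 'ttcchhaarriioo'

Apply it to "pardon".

nnppaarrddoo

Looking at the pairs, the operation is to move the last character to the front, then double every character.
"pardon" → "npardo" → "nnppaarrddoo".
(Check on "tkeebx": → "xtkeeb" → "xxttkkeeeebb" ✓)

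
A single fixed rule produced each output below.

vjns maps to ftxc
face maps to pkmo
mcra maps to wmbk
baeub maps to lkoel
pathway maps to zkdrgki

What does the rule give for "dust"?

necd

The transformation: shift every letter 10 places forward in the alphabet (wrapping around).
For "dust" the result is "necd".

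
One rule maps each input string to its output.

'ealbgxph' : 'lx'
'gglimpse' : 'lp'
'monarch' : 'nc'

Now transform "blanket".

Looking at the pairs, the operation is to keep one character in every 3, starting at position 3 (positions 3rd, 6th, 9th, ...).
For "blanket" the result is "ae".

ae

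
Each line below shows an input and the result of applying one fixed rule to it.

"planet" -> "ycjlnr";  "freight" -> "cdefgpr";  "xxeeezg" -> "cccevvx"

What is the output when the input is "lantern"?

The transformation: sort the characters into alphabetical order, then shift every letter 2 places backward in the alphabet (wrapping around).
Applying both steps to "lantern": "aelnnrt", then "ycjllpr".

ycjllpr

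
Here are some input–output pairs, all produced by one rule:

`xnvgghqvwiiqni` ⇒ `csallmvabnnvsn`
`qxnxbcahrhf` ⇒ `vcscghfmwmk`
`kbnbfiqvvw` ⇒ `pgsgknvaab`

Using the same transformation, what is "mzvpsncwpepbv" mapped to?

reauxshbujuga

Looking at the pairs, the operation is to shift every letter 5 places forward in the alphabet (wrapping around).
On "mzvpsncwpepbv" that produces "reauxshbujuga".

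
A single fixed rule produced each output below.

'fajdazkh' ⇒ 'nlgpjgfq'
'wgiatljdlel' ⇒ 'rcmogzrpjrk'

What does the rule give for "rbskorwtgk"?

qxhyquxczm

In each case the input is transformed by: move the last character to the front, then shift every letter 6 places forward in the alphabet (wrapping around).
Applying that to "rbskorwtgk" gives "qxhyquxczm".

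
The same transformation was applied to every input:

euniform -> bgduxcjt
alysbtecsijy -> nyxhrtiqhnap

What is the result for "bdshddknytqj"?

The rule is to reverse the string, then shift every letter 11 places backward in the alphabet (wrapping around).
Working it through for "bdshddknytqj": intermediate "jqtynkddhsdb", final "yfinczsswhsq".
(Check on "euniform": → "mrofinue" → "bgduxcjt" ✓)

yfinczsswhsq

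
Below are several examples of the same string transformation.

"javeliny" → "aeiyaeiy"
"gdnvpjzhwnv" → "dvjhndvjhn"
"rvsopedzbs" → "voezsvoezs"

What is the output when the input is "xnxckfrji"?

ncfjncfj

Each output is the input with this applied: keep every other character starting from the second (positions 2nd, 4th, 6th, ...), then write the whole string twice.
On "xnxckfrji": the first step gives "ncfj", and the second then gives "ncfjncfj".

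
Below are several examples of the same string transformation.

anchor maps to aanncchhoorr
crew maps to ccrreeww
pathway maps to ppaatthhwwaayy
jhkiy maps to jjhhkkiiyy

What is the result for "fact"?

ffaacctt

Rule — double every character.
So "fact" becomes "ffaacctt".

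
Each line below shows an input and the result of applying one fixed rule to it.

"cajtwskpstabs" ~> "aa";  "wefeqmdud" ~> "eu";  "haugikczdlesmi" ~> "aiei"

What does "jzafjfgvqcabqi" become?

ai

Rule — keep one character in every 3, starting at position 2 (positions 2nd, 5th, 8th, ...), then keep only the vowels.
"jzafjfgvqcabqi" → "zjvai" → "ai".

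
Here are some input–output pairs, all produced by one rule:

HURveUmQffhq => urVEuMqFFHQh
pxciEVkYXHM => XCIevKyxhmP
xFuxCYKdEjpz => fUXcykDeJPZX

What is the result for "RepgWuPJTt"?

EPGwUpjtTr

Rule — flip the case of every letter, then move the first character to the end.
"RepgWuPJTt" → "rEPGwUpjtT" → "EPGwUpjtTr".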